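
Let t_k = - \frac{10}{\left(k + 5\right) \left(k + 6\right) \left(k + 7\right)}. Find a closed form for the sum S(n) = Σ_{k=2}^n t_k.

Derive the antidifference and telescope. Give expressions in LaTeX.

r(k) = (k + 5)/(k + 8) after simplifying.
Normal form (A,B,C) = (k + 5, k + 8, 1).
f must satisfy (k + 5)·f(k+1) − (k + 7)·f(k) = 1.
From deg A=1, deg B=1, deg C=0: d=2.
A polynomial solution: f(k) = k*(k + 11)/60.
R(k) = B(k−1)·f(k)/C(k) = k*(k + 7)*(k + 11)/60; s_k = R·t_k = k*(-k - 11)/(6*(k + 5)*(k + 6)).
Verify: -10/(k**3 + 18*k**2 + 107*k + 210) matches t_k.
s_(n+1) = (-n**2 - 13*n - 12)/(6*(n**2 + 13*n + 42)) and s_(2) = -13/168, so S(n) = 5*(-n**2 - 13*n + 14)/(56*(n**2 + 13*n + 42)).

S(n) = \frac{5 \left(- n^{2} - 13 n + 14\right)}{56 \left(n^{2} + 13 n + 42\right)}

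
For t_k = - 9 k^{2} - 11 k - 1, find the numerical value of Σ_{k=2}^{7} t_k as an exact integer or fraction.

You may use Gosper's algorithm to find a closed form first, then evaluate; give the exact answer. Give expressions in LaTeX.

t_(k+1)/t_k = (9*k**2 + 29*k + 21)/(9*k**2 + 11*k + 1).
Normal form (A,B,C) = (1, 1, k**2 + 11*k/9 + 1/9).
Set up (1)·f(k+1) − (1)·f(k) − (k**2 + 11*k/9 + 1/9) = 0.
From deg A=0, deg B=0, deg C=2: d=3.
A polynomial solution: f(k) = k*(3*k**2 + k - 3)/9.
R(k) = B(k−1)·f(k)/C(k) = k*(3*k**2 + k - 3)/(9*k**2 + 11*k + 1); s_k = R·t_k = k*(-3*k**2 - k + 3).
Check: Δs_k = -9*k**2 - 11*k - 1. ✓
Telescoping: Σ = s_(8) − s_(2) = -1576 − (-22) = -1554.

Σ = -1554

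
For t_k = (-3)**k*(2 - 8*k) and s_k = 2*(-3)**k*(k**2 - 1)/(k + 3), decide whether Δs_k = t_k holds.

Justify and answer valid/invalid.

s_(k+1) = 6*(-3)**k*k*(-k - 2)/(k + 4)
s_(k+1) − s_k = (-3)**k*(-8*k**3 - 38*k**2 - 34*k + 8)/(k**2 + 7*k + 12)
(s_(k+1) − s_k) − t_k = 16*(-3)**k*(k**2 + 3*k - 1)/(k**2 + 7*k + 12)

Invalid: residual 16*(-3)**k*(k**2 + 3*k - 1)/(k**2 + 7*k + 12) ≠ 0.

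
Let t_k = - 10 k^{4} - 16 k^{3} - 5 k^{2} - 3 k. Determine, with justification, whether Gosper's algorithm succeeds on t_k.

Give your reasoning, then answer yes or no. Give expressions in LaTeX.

Yes. s_k = k \left(- 2 k^{4} + k^{3} + 3 k^{2} - 3 k + 1\right).

Ratio r(k) = (10*k**4 + 56*k**3 + 113*k**2 + 101*k + 34)/(k*(10*k**3 + 16*k**2 + 5*k + 3)).
Gosper form: A/B · C(k+1)/C(k) with A=1, B=1, C=k**4 + 8*k**3/5 + k**2/2 + 3*k/10.
Set up (1)·f(k+1) − (1)·f(k) − (k**4 + 8*k**3/5 + k**2/2 + 3*k/10) = 0.
deg f ≤ 5 (via 0,0,4).
Coefficient equations give f(k) = k*(k - 1)*(2*k**3 + k**2 - 2*k + 1)/10.
So s_k = (B(k−1)f/C)·t_k = ((k - 1)*(2*k**3 + k**2 - 2*k + 1)/(10*k**3 + 16*k**2 + 5*k + 3))·t_k = k*(-2*k**4 + k**3 + 3*k**2 - 3*k + 1).
Δs = k*(-10*k**3 - 16*k**2 - 5*k - 3), as required.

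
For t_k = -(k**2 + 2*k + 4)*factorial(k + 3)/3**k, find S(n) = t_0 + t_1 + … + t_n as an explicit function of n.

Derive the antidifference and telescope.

r(k) = (k + 4)*(2*k + (k + 1)**2 + 6)/(3*(k**2 + 2*k + 4)) after simplifying.
A = k/3 + 4/3, B = 1, C = k**2 + 2*k + 4.
Solve (k/3 + 4/3)·f(k+1) − (1)·f(k) = k**2 + 2*k + 4.
Degrees (1,0,2) ⇒ d ≤ 1.
Solve for f: f(k) = 3*k (degree 1 ≤ 1).
So s_k = (B(k−1)f/C)·t_k = (3*k/(k**2 + 2*k + 4))·t_k = -3**(1 - k)*k*factorial(k + 3).
s_(k+1) − s_k = -(k**2 + 2*k + 4)*factorial(k + 3)/3**k = t_k.
s_(n+1) = -(n + 1)*factorial(n + 4)/3**n and s_(0) = 0, so S(n) = -(n + 1)*factorial(n + 4)/3**n.

S(n) = -(n + 1)*factorial(n + 4)/3**n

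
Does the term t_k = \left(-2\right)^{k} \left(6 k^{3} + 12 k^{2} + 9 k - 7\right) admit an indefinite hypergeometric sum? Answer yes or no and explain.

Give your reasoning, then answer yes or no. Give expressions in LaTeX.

r(k) = 2*(-6*k**3 - 30*k**2 - 51*k - 20)/(6*k**3 + 12*k**2 + 9*k - 7) after simplifying.
Take A(k)=-2, B(k)=1, C(k)=k**3 + 2*k**2 + 3*k/2 - 7/6.
Need (-2)·f(k+1) − (1)·f(k) = k**3 + 2*k**2 + 3*k/2 - 7/6.
Degrees (0,0,3) ⇒ d ≤ 3.
A polynomial solution: f(k) = -(2*k**3 - k - 3)/6.
Certificate R = B(k−1)f/C = -(2*k**3 - k - 3)/(6*k**3 + 12*k**2 + 9*k - 7) gives s_k = (-2)**k*(-2*k**3 + k + 3).
Check: Δs_k = (-2)**k*(6*k**3 + 12*k**2 + 9*k - 7). ✓

Yes. s_k = \left(-2\right)^{k} \left(- 2 k^{3} + k + 3\right).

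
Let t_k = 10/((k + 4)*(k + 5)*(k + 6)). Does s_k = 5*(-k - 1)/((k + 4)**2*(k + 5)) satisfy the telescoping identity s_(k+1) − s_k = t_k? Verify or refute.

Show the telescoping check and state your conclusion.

Invalid: residual 15*(-3*k - 14)/(k**5 + 24*k**4 + 229*k**3 + 1086*k**2 + 2560*k + 2400) ≠ 0.

s_(k+1) = 5*(-k - 2)/((k + 5)**2*(k + 6))
s_(k+1) − s_k = 5*(2*k**2 + 9*k - 2)/(k**5 + 24*k**4 + 229*k**3 + 1086*k**2 + 2560*k + 2400)
(s_(k+1) − s_k) − t_k = 15*(-3*k - 14)/(k**5 + 24*k**4 + 229*k**3 + 1086*k**2 + 2560*k + 2400)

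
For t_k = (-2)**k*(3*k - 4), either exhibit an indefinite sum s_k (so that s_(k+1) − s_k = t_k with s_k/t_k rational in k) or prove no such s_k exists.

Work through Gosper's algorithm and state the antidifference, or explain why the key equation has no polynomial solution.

s_k = (-2)**k*(2 - k)

Ratio r(k) = 2*(1 - 3*k)/(3*k - 4).
Factor: A=-2; B=1; C=k - 4/3.
Solve (-2)·f(k+1) − (1)·f(k) = k - 4/3.
d = 1 from the (0,0,1) case.
Solving with deg f ≤ 1: f(k) = -(k - 2)/3.
Then R = B(k−1)f/C = -(k - 2)/(3*k - 4), so s_k = R(k)·t_k = (-2)**k*(2 - k).
Δs = (-2)**k*(3*k - 4), as required.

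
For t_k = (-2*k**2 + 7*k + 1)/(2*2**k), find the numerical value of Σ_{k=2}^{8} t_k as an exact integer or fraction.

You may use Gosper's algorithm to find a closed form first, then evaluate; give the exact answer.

The ratio is (2*k**2 - 3*k - 6)/(2*(2*k**2 - 7*k - 1)).
So A=1/2 and B=1, with C=k**2 - 7*k/2 - 1/2.
Key eq: (1/2)·f(k+1) = (1)·f(k) + (k**2 - 7*k/2 - 1/2).
deg f ≤ 2 (via 0,0,2).
Solving with deg f ≤ 2: f(k) = -(k - 2)*(2*k + 1).
Certificate R = B(k−1)f/C = -2*(k - 2)*(2*k + 1)/(2*k**2 - 7*k - 1) gives s_k = (2*k**2 - 3*k - 2)/2**k.
Check: Δs_k = (-2*k**2 + 7*k + 1)/(2*2**k). ✓
Σ_(k=2)^(8) t_k = s_(9) − s_(2) = 133/512 − (0) = 133/512.

Σ = 133/512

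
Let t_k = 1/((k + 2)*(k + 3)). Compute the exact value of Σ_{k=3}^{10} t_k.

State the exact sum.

t_(k+1)/t_k = (k + 2)/(k + 4).
Gosper form: A/B · C(k+1)/C(k) with A=k + 2, B=k + 4, C=1.
f must satisfy (k + 2)·f(k+1) − (k + 3)·f(k) = 1.
From deg A=1, deg B=1, deg C=0: d=1.
Coefficient equations give f(k) = k/2.
Then R = B(k−1)f/C = k*(k + 3)/2, so s_k = R(k)·t_k = k/(2*(k + 2)).
s_(k+1) − s_k = 1/(k**2 + 5*k + 6) = t_k.
Sum = s_(11) − s_(3); s_(11) = 11/26, s_(3) = 3/10 ⇒ 8/65.

Σ = 8/65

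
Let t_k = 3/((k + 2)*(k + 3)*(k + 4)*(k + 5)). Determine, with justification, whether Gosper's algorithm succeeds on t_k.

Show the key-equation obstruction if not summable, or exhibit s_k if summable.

Ratio r(k) = (k + 2)/(k + 6).
A = k + 2, B = k + 6, C = 1.
f must satisfy (k + 2)·f(k+1) − (k + 5)·f(k) = 1.
Degrees (1,1,0) ⇒ d ≤ 3.
A polynomial solution: f(k) = k*(k**2 + 9*k + 26)/72.
Then R = B(k−1)f/C = k*(k + 5)*(k**2 + 9*k + 26)/72, so s_k = R(k)·t_k = k*(k**2 + 9*k + 26)/(24*(k + 2)*(k + 3)*(k + 4)).
Check: Δs_k = 3/(k**4 + 14*k**3 + 71*k**2 + 154*k + 120). ✓

Yes. s_k = k*(k**2 + 9*k + 26)/(24*(k + 2)*(k + 3)*(k + 4)).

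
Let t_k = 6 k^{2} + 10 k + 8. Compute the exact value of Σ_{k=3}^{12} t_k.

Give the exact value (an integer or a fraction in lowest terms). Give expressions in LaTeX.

Step 1: r(k) = (3*k**2 + 11*k + 12)/(3*k**2 + 5*k + 4).
Gosper form: A/B · C(k+1)/C(k) with A=1, B=1, C=k**2 + 5*k/3 + 4/3.
f must satisfy (1)·f(k+1) − (1)·f(k) = k**2 + 5*k/3 + 4/3.
From deg A=0, deg B=0, deg C=2: d=3.
A polynomial solution: f(k) = k*(k**2 + k + 2)/3.
So s_k = (B(k−1)f/C)·t_k = (k*(k**2 + k + 2)/(3*k**2 + 5*k + 4))·t_k = 2*k*(k**2 + k + 2).
Δs = 6*k**2 + 10*k + 8, as required.
Telescoping: Σ = s_(13) − s_(3) = 4784 − (84) = 4700.

Σ = 4700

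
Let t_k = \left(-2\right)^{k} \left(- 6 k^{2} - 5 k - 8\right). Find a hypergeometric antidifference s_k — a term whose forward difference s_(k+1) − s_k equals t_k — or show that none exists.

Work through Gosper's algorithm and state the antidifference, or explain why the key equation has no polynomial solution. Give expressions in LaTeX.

Compute t_(k+1)/t_k: get 2*(-6*k**2 - 17*k - 19)/(6*k**2 + 5*k + 8).
A = -2, B = 1, C = k**2 + 5*k/6 + 4/3.
Need (-2)·f(k+1) − (1)·f(k) = k**2 + 5*k/6 + 4/3.
From deg A=0, deg B=0, deg C=2: d=2.
Match coefficients ⇒ f(k) = -(2*k**2 - k + 2)/6.
Then R = B(k−1)f/C = -(2*k**2 - k + 2)/(6*k**2 + 5*k + 8), so s_k = R(k)·t_k = (-2)**k*(2*k**2 - k + 2).
Δs = (-2)**k*(-6*k**2 - 5*k - 8), as required.

s_k = \left(-2\right)^{k} \left(2 k^{2} - k + 2\right)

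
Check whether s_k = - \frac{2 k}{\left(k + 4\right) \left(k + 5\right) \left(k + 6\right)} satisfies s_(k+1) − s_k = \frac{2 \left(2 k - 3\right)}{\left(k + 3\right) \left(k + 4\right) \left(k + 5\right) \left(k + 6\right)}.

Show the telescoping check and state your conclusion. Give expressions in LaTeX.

Invalid: residual \frac{18 \left(1 - k\right)}{k^{5} + 25 k^{4} + 245 k^{3} + 1175 k^{2} + 2754 k + 2520} ≠ 0.

s_(k+1) = 2*(-k - 1)/((k + 5)*(k + 6)*(k + 7))
s_(k+1) − s_k = 4*(k - 2)/(k**4 + 22*k**3 + 179*k**2 + 638*k + 840)
(s_(k+1) − s_k) − t_k = 18*(1 - k)/(k**5 + 25*k**4 + 245*k**3 + 1175*k**2 + 2754*k + 2520)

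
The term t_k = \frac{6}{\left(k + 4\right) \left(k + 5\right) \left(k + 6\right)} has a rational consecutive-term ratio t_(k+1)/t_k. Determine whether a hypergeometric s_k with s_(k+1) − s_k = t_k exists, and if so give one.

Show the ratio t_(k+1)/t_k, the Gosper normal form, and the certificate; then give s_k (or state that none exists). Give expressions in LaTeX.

Ratio r(k) = (k + 4)/(k + 7).
Take A(k)=k + 4, B(k)=k + 7, C(k)=1.
Solve (k + 4)·f(k+1) − (k + 6)·f(k) = 1.
Degrees (1,1,0) ⇒ d ≤ 2.
Solving with deg f ≤ 2: f(k) = k*(k + 9)/40.
R(k) = B(k−1)·f(k)/C(k) = k*(k + 6)*(k + 9)/40; s_k = R·t_k = 3*k*(k + 9)/(20*(k + 4)*(k + 5)).
Δs = 6/(k**3 + 15*k**2 + 74*k + 120), as required.

s_k = \frac{3 k \left(k + 9\right)}{20 \left(k + 4\right) \left(k + 5\right)}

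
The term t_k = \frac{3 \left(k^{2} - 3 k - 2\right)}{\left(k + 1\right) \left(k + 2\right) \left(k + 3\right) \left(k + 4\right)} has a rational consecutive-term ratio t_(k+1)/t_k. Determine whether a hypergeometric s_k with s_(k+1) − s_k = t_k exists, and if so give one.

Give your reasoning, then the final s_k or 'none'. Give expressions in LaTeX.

s_k = \frac{k \left(- k^{2} - 24 k - 11\right)}{6 \left(k + 1\right) \left(k + 2\right) \left(k + 3\right)}

The ratio is (k**3 - 5*k - 4)/(k**3 + 2*k**2 - 17*k - 10).
So A=k + 1 and B=k + 5, with C=k**2 - 3*k - 2.
Set up (k + 1)·f(k+1) − (k + 4)·f(k) − (k**2 - 3*k - 2) = 0.
deg f ≤ 3 (via 1,1,2).
A polynomial solution: f(k) = -k*(k**2 + 24*k + 11)/18.
So s_k = (B(k−1)f/C)·t_k = (-k*(k + 4)*(k**2 + 24*k + 11)/(18*(k**2 - 3*k - 2)))·t_k = k*(-k**2 - 24*k - 11)/(6*(k + 1)*(k + 2)*(k + 3)).
Δs = 3*(k**2 - 3*k - 2)/(k**4 + 10*k**3 + 35*k**2 + 50*k + 24), as required.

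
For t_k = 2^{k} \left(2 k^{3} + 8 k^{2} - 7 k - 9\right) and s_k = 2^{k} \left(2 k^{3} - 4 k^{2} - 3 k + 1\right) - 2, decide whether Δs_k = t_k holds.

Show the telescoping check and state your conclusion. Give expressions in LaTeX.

valid; difference matches t_k

s_(k+1) = 2*2**k*(-3*k + 2*(k + 1)**3 - 4*(k + 1)**2 - 2) - 2
s_(k+1) − s_k = 2**k*(2*k**3 + 8*k**2 - 7*k - 9)
(s_(k+1) − s_k) − t_k = 0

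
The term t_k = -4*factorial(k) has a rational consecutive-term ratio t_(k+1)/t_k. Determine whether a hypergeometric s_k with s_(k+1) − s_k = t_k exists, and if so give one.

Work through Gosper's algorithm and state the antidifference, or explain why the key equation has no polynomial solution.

The ratio is k + 1.
A = k + 1, B = 1, C = 1.
Solve (k + 1)·f(k+1) − (1)·f(k) = 1.
d = -1 from the (1,0,0) case.
deg f ≤ -1 is impossible — no certificate.

not Gosper-summable; s_k does not exist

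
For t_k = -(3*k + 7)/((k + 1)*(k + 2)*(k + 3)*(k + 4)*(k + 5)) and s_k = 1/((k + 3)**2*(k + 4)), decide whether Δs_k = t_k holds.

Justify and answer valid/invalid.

s_(k+1) = 1/((k + 4)**2*(k + 5))
s_(k+1) − s_k = ((k + 3)**2 - (k + 4)*(k + 5))/((k + 3)**2*(k + 4)**2*(k + 5))
(s_(k+1) − s_k) − t_k = 2*(4*k**2 + 23*k + 31)/(k**7 + 22*k**6 + 202*k**5 + 1000*k**4 + 2869*k**3 + 4738*k**2 + 4128*k + 1440)

Invalid: residual 2*(4*k**2 + 23*k + 31)/(k**7 + 22*k**6 + 202*k**5 + 1000*k**4 + 2869*k**3 + 4738*k**2 + 4128*k + 1440) ≠ 0.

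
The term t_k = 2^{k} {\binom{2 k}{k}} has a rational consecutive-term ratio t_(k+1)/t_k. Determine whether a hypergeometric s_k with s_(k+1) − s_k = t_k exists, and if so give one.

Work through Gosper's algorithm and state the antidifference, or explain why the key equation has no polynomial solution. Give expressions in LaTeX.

none — t_k is not Gosper-summable

Compute t_(k+1)/t_k: get 4*(2*k + 1)/(k + 1).
Gosper form: A/B · C(k+1)/C(k) with A=8*k + 4, B=k + 1, C=1.
Set up (8*k + 4)·f(k+1) − (k)·f(k) − (1) = 0.
deg f ≤ -1 (via 1,1,0).
Bound -1 < 0, so the key equation has no polynomial solution.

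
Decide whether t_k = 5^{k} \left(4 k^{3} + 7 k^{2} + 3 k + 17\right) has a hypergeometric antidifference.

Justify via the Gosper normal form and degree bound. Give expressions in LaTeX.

t_(k+1)/t_k = 5*(4*k**3 + 19*k**2 + 29*k + 31)/(4*k**3 + 7*k**2 + 3*k + 17).
Gosper form: A/B · C(k+1)/C(k) with A=5, B=1, C=k**3 + 7*k**2/4 + 3*k/4 + 17/4.
Set up (5)·f(k+1) − (1)·f(k) − (k**3 + 7*k**2/4 + 3*k/4 + 17/4) = 0.
deg f ≤ 3 (via 0,0,3).
A polynomial solution: f(k) = (k**3 - 2*k**2 + 2*k + 3)/4.
Get s_k = R·t_k = 5**k*(k**3 - 2*k**2 + 2*k + 3) with R(k) = B(k−1)f(k)/C(k) = (k**3 - 2*k**2 + 2*k + 3)/(4*k**3 + 7*k**2 + 3*k + 17).
Check: Δs_k = 5**k*(4*k**3 + 7*k**2 + 3*k + 17). ✓

Yes. s_k = 5^{k} \left(k^{3} - 2 k^{2} + 2 k + 3\right).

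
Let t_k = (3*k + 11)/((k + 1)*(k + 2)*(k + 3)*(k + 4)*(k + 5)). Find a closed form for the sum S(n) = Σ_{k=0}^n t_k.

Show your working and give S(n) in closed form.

S(n) = (n**3 + 10*n**2 + 31*n + 22)/(8*(n**3 + 10*n**2 + 31*n + 30))

t_(k+1)/t_k = (k + 1)*(3*k + 14)/((k + 6)*(3*k + 11)).
Normal form (A,B,C) = (k + 1, k + 6, k + 11/3).
Need (k + 1)·f(k+1) − (k + 5)·f(k) = k + 11/3.
Degrees (1,1,1) ⇒ d ≤ 4.
Solve for f: f(k) = k*(k + 3)*(k**2 + 7*k + 14)/24 (degree 4 ≤ 4).
Certificate R = B(k−1)f/C = k*(k + 3)*(k + 5)*(k**2 + 7*k + 14)/(8*(3*k + 11)) gives s_k = k*(k**2 + 7*k + 14)/(8*(k**3 + 7*k**2 + 14*k + 8)).
Verify: (3*k + 11)/(k**5 + 15*k**4 + 85*k**3 + 225*k**2 + 274*k + 120) matches t_k.
Σ_(k=0)^n t_k = s_(n+1) − s_(0) = ((n**3 + 10*n**2 + 31*n + 22)/(8*(n**3 + 10*n**2 + 31*n + 30))) − (0), i.e. (n**3 + 10*n**2 + 31*n + 22)/(8*(n**3 + 10*n**2 + 31*n + 30)).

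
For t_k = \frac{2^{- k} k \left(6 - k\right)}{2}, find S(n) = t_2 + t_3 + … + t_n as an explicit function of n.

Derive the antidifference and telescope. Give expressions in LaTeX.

The ratio is (k - 5)*(k + 1)/(2*k*(k - 6)).
Take A(k)=1/2, B(k)=1, C(k)=k**2 - 6*k.
Need (1/2)·f(k+1) − (1)·f(k) = k**2 - 6*k.
deg f ≤ 2 (via 0,0,2).
Match coefficients ⇒ f(k) = -2*(k**2 - 4*k - 3).
So s_k = (B(k−1)f/C)·t_k = (-2*(k**2 - 4*k - 3)/(k*(k - 6)))·t_k = (k**2 - 4*k - 3)/2**k.
Check: Δs_k = k*(6 - k)/(2*2**k). ✓
Σ_(k=2)^n t_k = s_(n+1) − s_(2) = (2**(-n - 1)*(n**2 - 2*n - 6)) − (-7/4), i.e. 2**(-n - 2)*(7*2**n + 2*n**2 - 4*n - 12).

S(n) = 2^{- n - 2} \left(7 \cdot 2^{n} + 2 n^{2} - 4 n - 12\right)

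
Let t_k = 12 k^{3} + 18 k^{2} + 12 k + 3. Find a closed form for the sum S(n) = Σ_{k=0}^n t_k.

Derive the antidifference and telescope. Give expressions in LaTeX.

S(n) = 3 n^{4} + 12 n^{3} + 18 n^{2} + 12 n + 3

Ratio r(k) = (4*k**3 + 18*k**2 + 28*k + 15)/(4*k**3 + 6*k**2 + 4*k + 1).
Normal form (A,B,C) = (1, 1, k**3 + 3*k**2/2 + k + 1/4).
Need (1)·f(k+1) − (1)·f(k) = k**3 + 3*k**2/2 + k + 1/4.
Degrees (0,0,3) ⇒ d ≤ 4.
A polynomial solution: f(k) = k**4/4.
R(k) = B(k−1)·f(k)/C(k) = k**4/((2*k + 1)*(2*k**2 + 2*k + 1)); s_k = R·t_k = 3*k**4.
Check: Δs_k = -3*k**4 + 3*(k + 1)**4. ✓
Σ_(k=0)^n t_k = s_(n+1) − s_(0) = (3*n**4 + 12*n**3 + 18*n**2 + 12*n + 3) − (0), i.e. 3*n**4 + 12*n**3 + 18*n**2 + 12*n + 3.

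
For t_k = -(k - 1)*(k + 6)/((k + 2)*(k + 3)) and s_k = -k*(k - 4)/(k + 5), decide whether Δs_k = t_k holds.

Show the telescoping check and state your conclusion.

Invalid: residual 3*(11*k**2 + 31*k - 30)/(k**4 + 16*k**3 + 91*k**2 + 216*k + 180) ≠ 0.

s_(k+1) = -(k - 3)*(k + 1)/(k + 6)
s_(k+1) − s_k = (-k**2 - 11*k + 15)/(k**2 + 11*k + 30)
(s_(k+1) − s_k) − t_k = 3*(11*k**2 + 31*k - 30)/(k**4 + 16*k**3 + 91*k**2 + 216*k + 180)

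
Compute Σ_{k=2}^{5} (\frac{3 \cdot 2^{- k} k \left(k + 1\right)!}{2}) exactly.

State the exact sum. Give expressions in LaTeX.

The ratio is (k + 1)*(k + 2)/(2*k).
So A=k/2 + 1 and B=1, with C=k.
Need (k/2 + 1)·f(k+1) − (1)·f(k) = k.
Degrees (1,0,1) ⇒ d ≤ 0.
Solving with deg f ≤ 0: f(k) = 2.
Certificate R = B(k−1)f/C = 2/k gives s_k = 3*factorial(k + 1)/2**k.
Verify: 3*k*factorial(k + 1)/(2*2**k) matches t_k.
Telescoping: Σ = s_(6) − s_(2) = 945/4 − (9/2) = 927/4.

Σ = 927/4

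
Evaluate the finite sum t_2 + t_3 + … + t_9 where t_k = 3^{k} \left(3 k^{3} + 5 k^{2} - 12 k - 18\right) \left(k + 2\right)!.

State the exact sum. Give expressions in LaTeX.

Ratio r(k) = 3*(3*k**4 + 23*k**3 + 49*k**2 - k - 66)/(3*k**3 + 5*k**2 - 12*k - 18).
Gosper form: A/B · C(k+1)/C(k) with A=3*k + 9, B=1, C=k**3 + 5*k**2/3 - 4*k - 6.
Need (3*k + 9)·f(k+1) − (1)·f(k) = k**3 + 5*k**2/3 - 4*k - 6.
d = 2 from the (1,0,3) case.
Solve for f: f(k) = k*(k - 3)/3 (degree 2 ≤ 2).
Get s_k = R·t_k = 3**k*k*(k - 3)*factorial(k + 2) with R(k) = B(k−1)f(k)/C(k) = k*(k - 3)/(3*k**3 + 5*k**2 - 12*k - 18).
Verify: 3**k*(3*k**3 + 5*k**2 - 12*k - 18)*factorial(k + 2) matches t_k.
Sum = s_(10) − s_(2); s_(10) = 1979919583488000, s_(2) = -432 ⇒ 1979919583488432.

Σ = 1979919583488432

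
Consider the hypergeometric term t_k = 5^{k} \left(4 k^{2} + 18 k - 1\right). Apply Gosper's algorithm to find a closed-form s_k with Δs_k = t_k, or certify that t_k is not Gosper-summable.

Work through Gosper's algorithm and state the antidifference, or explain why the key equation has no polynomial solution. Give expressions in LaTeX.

Compute t_(k+1)/t_k: get 5*(4*k**2 + 26*k + 21)/(4*k**2 + 18*k - 1).
So A=5 and B=1, with C=k**2 + 9*k/2 - 1/4.
Key eq: (5)·f(k+1) = (1)·f(k) + (k**2 + 9*k/2 - 1/4).
deg f ≤ 2 (via 0,0,2).
A polynomial solution: f(k) = (k**2 + 2*k - 4)/4.
So s_k = (B(k−1)f/C)·t_k = ((k**2 + 2*k - 4)/(4*k**2 + 18*k - 1))·t_k = 5**k*(k**2 + 2*k - 4).
Δs = 5**k*(4*k**2 + 18*k - 1), as required.

s_k = 5^{k} \left(k^{2} + 2 k - 4\right)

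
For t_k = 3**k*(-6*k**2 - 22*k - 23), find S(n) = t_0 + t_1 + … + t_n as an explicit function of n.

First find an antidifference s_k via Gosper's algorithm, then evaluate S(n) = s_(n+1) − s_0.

Compute t_(k+1)/t_k: get 3*(6*k**2 + 34*k + 51)/(6*k**2 + 22*k + 23).
Take A(k)=3, B(k)=1, C(k)=k**2 + 11*k/3 + 23/6.
Solve (3)·f(k+1) − (1)·f(k) = k**2 + 11*k/3 + 23/6.
Bound: deg f ≤ 2.
Coefficient equations give f(k) = (3*k**2 + 2*k + 4)/6.
R(k) = B(k−1)·f(k)/C(k) = (3*k**2 + 2*k + 4)/(6*k**2 + 22*k + 23); s_k = R·t_k = 3**k*(-3*k**2 - 2*k - 4).
Δs = 3**k*(-6*k**2 - 22*k - 23), as required.
Σ_(k=0)^n t_k = s_(n+1) − s_(0) = (3**(n + 1)*(-3*n**2 - 8*n - 9)) − (-4), i.e. -9*3**n*n**2 - 24*3**n*n - 27*3**n + 4.

S(n) = -9*3**n*n**2 - 24*3**n*n - 27*3**n + 4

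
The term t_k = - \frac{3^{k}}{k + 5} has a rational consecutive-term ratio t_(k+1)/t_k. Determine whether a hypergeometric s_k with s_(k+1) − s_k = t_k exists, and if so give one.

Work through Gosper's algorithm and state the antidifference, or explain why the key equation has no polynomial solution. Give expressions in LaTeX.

none — t_k is not Gosper-summable

Compute t_(k+1)/t_k: get 3*(k + 5)/(k + 6).
Gosper form: A/B · C(k+1)/C(k) with A=3*k + 15, B=k + 6, C=1.
Solve (3*k + 15)·f(k+1) − (k + 5)·f(k) = 1.
From deg A=1, deg B=1, deg C=0: d=-1.
Negative degree bound (-1): no f exists, t_k not Gosper-summable.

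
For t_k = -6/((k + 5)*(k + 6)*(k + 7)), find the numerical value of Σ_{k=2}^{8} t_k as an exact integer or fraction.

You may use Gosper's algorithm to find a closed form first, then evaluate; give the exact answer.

Σ = -11/280

The ratio is (k + 5)/(k + 8).
Take A(k)=k + 5, B(k)=k + 8, C(k)=1.
Solve (k + 5)·f(k+1) − (k + 7)·f(k) = 1.
deg f ≤ 2 (via 1,1,0).
Solving with deg f ≤ 2: f(k) = k*(k + 11)/60.
Certificate R = B(k−1)f/C = k*(k + 7)*(k + 11)/60 gives s_k = k*(-k - 11)/(10*(k + 5)*(k + 6)).
Verify: -6/(k**3 + 18*k**2 + 107*k + 210) matches t_k.
Σ_(k=2)^(8) t_k = s_(9) − s_(2) = -3/35 − (-13/280) = -11/280.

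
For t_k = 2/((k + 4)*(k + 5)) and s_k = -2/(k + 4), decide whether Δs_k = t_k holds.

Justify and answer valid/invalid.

s_(k+1) = -2/(k + 5)
s_(k+1) − s_k = 2/((k + 4)*(k + 5))
(s_(k+1) − s_k) − t_k = 0

valid; difference matches t_k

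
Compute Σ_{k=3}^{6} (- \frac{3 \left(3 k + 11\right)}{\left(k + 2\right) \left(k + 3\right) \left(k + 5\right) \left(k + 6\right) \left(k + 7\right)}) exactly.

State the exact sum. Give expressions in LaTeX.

t_(k+1)/t_k = (k + 2)*(k + 5)*(3*k + 14)/((k + 4)*(k + 8)*(3*k + 11)).
Factor: A=k + 2; B=k + 8; C=k**2 + 23*k/3 + 44/3.
Need (k + 2)·f(k+1) − (k + 7)·f(k) = k**2 + 23*k/3 + 44/3.
From deg A=1, deg B=1, deg C=2: d=5.
Coefficient equations give f(k) = k*(k + 3)*(k + 4)*(k**2 + 13*k + 52)/180.
Get s_k = R·t_k = k*(-k**2 - 13*k - 52)/(20*(k**3 + 13*k**2 + 52*k + 60)) with R(k) = B(k−1)f(k)/C(k) = k*(k + 3)*(k + 7)*(k**2 + 13*k + 52)/(60*(3*k + 11)).
s_(k+1) − s_k = 3*(-3*k - 11)/(k**5 + 23*k**4 + 203*k**3 + 853*k**2 + 1692*k + 1260) = t_k.
Telescoping: Σ = s_(7) − s_(3) = -28/585 − (-1/24) = -29/4680.

Σ = -29/4680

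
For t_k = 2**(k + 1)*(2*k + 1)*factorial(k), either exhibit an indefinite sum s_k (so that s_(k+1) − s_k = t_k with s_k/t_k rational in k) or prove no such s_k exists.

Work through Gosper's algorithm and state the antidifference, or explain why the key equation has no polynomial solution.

s_k = 2**(k + 1)*factorial(k)

Ratio r(k) = 2*(k + 1)*(2*k + 3)/(2*k + 1).
Gosper form: A/B · C(k+1)/C(k) with A=2*k + 2, B=1, C=k + 1/2.
Solve (2*k + 2)·f(k+1) − (1)·f(k) = k + 1/2.
Degrees (1,0,1) ⇒ d ≤ 0.
A polynomial solution: f(k) = 1/2.
Then R = B(k−1)f/C = 1/(2*k + 1), so s_k = R(k)·t_k = 2**(k + 1)*factorial(k).
Check: Δs_k = 2**(k + 1)*(2*k + 1)*factorial(k). ✓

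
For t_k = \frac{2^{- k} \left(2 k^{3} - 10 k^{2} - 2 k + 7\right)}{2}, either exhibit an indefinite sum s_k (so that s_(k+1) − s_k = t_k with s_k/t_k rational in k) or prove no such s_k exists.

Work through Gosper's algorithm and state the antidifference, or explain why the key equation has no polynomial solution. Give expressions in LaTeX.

Ratio r(k) = (2*k**3 - 4*k**2 - 16*k - 3)/(2*(2*k**3 - 10*k**2 - 2*k + 7)).
Take A(k)=1/2, B(k)=1, C(k)=k**3 - 5*k**2 - k + 7/2.
Key eq: (1/2)·f(k+1) = (1)·f(k) + (k**3 - 5*k**2 - k + 7/2).
Degrees (0,0,3) ⇒ d ≤ 3.
Solve for f: f(k) = -2*k**3 + 4*k**2 + 4*k - 1 (degree 3 ≤ 3).
R(k) = B(k−1)·f(k)/C(k) = -2*(2*k**3 - 4*k**2 - 4*k + 1)/(2*k**3 - 10*k**2 - 2*k + 7); s_k = R·t_k = (-2*k**3 + 4*k**2 + 4*k - 1)/2**k.
Δs = (2*k**3 - 10*k**2 - 2*k + 7)/(2*2**k), as required.

s_k = 2^{- k} \left(- 2 k^{3} + 4 k^{2} + 4 k - 1\right)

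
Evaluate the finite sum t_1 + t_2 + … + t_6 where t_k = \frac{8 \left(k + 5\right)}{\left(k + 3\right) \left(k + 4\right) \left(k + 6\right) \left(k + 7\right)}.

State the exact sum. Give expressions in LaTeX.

Compute t_(k+1)/t_k: get (k + 3)*(k + 6)**2/((k + 5)**2*(k + 8)).
Gosper form: A/B · C(k+1)/C(k) with A=k + 3, B=k + 8, C=k**2 + 10*k + 25.
Key eq: (k + 3)·f(k+1) = (k + 7)·f(k) + (k**2 + 10*k + 25).
d = 4 from the (1,1,2) case.
Solve for f: f(k) = k*(k + 4)*(k + 5)*(k + 9)/36 (degree 4 ≤ 4).
So s_k = (B(k−1)f/C)·t_k = (k*(k + 4)*(k + 7)*(k + 9)/(36*(k + 5)))·t_k = 2*k*(k + 9)/(9*(k**2 + 9*k + 18)).
Verify: 8*(k + 5)/(k**4 + 20*k**3 + 145*k**2 + 450*k + 504) matches t_k.
Sum = s_(7) − s_(1); s_(7) = 112/585, s_(1) = 5/63 ⇒ 51/455.

Σ = 51/455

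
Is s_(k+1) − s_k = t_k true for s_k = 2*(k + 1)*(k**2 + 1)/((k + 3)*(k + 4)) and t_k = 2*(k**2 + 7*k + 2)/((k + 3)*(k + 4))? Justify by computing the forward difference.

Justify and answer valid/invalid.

s_(k+1) = 2*(k + 2)*((k + 1)**2 + 1)/((k + 4)*(k + 5))
s_(k+1) − s_k = 2*(k**3 + 12*k**2 + 16*k + 7)/(k**3 + 12*k**2 + 47*k + 60)
(s_(k+1) − s_k) − t_k = 6*(-7*k - 1)/(k**3 + 12*k**2 + 47*k + 60)

Invalid: residual 6*(-7*k - 1)/(k**3 + 12*k**2 + 47*k + 60) ≠ 0.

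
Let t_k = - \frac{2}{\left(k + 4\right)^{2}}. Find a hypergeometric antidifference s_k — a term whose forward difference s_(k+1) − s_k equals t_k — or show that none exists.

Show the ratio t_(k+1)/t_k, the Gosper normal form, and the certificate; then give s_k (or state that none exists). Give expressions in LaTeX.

none — t_k is not Gosper-summable

r(k) = (k + 4)**2/(k + 5)**2 after simplifying.
Take A(k)=k**2 + 8*k + 16, B(k)=k**2 + 10*k + 25, C(k)=1.
Solve (k**2 + 8*k + 16)·f(k+1) − (k**2 + 8*k + 16)·f(k) = 1.
deg f ≤ 0 (via 2,2,0).
Put f(k) = c0: A·f(k+1) − B(k−1)·f(k) − C = -1; need -1 = 0 — inconsistent ⇒ no f, not summable.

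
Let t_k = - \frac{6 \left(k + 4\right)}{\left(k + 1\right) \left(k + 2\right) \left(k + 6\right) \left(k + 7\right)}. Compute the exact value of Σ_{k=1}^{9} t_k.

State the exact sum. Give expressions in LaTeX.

Σ = -243/1232

Ratio r(k) = (k + 1)*(k + 5)*(k + 6)/((k + 3)*(k + 4)*(k + 8)).
Normal form (A,B,C) = (k + 1, k + 8, k**4 + 16*k**3 + 95*k**2 + 248*k + 240).
Solve (k + 1)·f(k+1) − (k + 7)·f(k) = k**4 + 16*k**3 + 95*k**2 + 248*k + 240.
Bound: deg f ≤ 6.
Solve for f: f(k) = k*(k + 2)*(k + 3)*(k + 4)*(k + 5)*(k + 7)/12 (degree 6 ≤ 6).
Then R = B(k−1)f/C = k*(k + 2)*(k + 7)**2/(12*(k + 4)), so s_k = R(k)·t_k = k*(-k - 7)/(2*(k**2 + 7*k + 6)).
Check: Δs_k = 6*(-k - 4)/(k**4 + 16*k**3 + 83*k**2 + 152*k + 84). ✓
Evaluate s at k=10 and k=1: -85/176 and -2/7; difference -243/1232.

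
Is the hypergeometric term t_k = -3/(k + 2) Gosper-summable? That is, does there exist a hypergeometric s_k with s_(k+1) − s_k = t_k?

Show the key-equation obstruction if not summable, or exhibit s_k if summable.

No. Not Gosper-summable.

The ratio is (k + 2)/(k + 3).
So A=k + 2 and B=k + 3, with C=1.
Set up (k + 2)·f(k+1) − (k + 2)·f(k) − (1) = 0.
Degrees (1,1,0) ⇒ d ≤ 0.
Put f(k) = c0: A·f(k+1) − B(k−1)·f(k) − C = -1; need -1 = 0 — inconsistent ⇒ no f, not summable.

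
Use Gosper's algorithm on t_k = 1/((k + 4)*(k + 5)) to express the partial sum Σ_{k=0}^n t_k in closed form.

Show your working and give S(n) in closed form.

S(n) = (n + 1)/(4*(n + 5))

r(k) = (k + 4)/(k + 6) after simplifying.
Take A(k)=k + 4, B(k)=k + 6, C(k)=1.
f must satisfy (k + 4)·f(k+1) − (k + 5)·f(k) = 1.
From deg A=1, deg B=1, deg C=0: d=1.
A polynomial solution: f(k) = k/4.
Certificate R = B(k−1)f/C = k*(k + 5)/4 gives s_k = k/(4*(k + 4)).
s_(k+1) − s_k = 1/(k**2 + 9*k + 20) = t_k.
Σ_(k=0)^n t_k = s_(n+1) − s_(0) = ((n + 1)/(4*(n + 5))) − (0), i.e. (n + 1)/(4*(n + 5)).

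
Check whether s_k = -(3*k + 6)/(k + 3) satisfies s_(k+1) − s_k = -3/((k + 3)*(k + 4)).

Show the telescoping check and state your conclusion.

s_(k+1) = 3*(-k - 3)/(k + 4)
s_(k+1) − s_k = -3/(k**2 + 7*k + 12)
(s_(k+1) − s_k) − t_k = 0

Valid — Δs_k = t_k.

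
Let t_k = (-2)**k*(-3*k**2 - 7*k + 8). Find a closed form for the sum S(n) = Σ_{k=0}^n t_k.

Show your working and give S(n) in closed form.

Step 1: r(k) = 2*(-7*k - 3*(k + 1)**2 + 1)/(3*k**2 + 7*k - 8).
Normal form (A,B,C) = (-2, 1, k**2 + 7*k/3 - 8/3).
Set up (-2)·f(k+1) − (1)·f(k) − (k**2 + 7*k/3 - 8/3) = 0.
d = 2 from the (0,0,2) case.
A polynomial solution: f(k) = -(k**2 + k - 4)/3.
R(k) = B(k−1)·f(k)/C(k) = -(k**2 + k - 4)/(3*k**2 + 7*k - 8); s_k = R·t_k = (-2)**k*(k**2 + k - 4).
s_(k+1) − s_k = (-2)**k*(-3*k**2 - 7*k + 8) = t_k.
Telescope: S(n) = s_(n+1) − s_(0) = (-2)**(n + 1)*(n**2 + 3*n - 2) − (-4) = -2*(-2)**n*n**2 - 6*(-2)**n*n + 4*(-2)**n + 4.

S(n) = -2*(-2)**n*n**2 - 6*(-2)**n*n + 4*(-2)**n + 4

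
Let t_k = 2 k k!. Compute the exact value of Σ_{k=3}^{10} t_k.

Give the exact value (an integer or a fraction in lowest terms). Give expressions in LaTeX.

Step 1: r(k) = (k + 1)**2/k.
Factor: A=k + 1; B=1; C=k.
Solve (k + 1)·f(k+1) − (1)·f(k) = k.
deg f ≤ 0 (via 1,0,1).
Match coefficients ⇒ f(k) = 1.
Certificate R = B(k−1)f/C = 1/k gives s_k = 2*factorial(k).
Check: Δs_k = 2*k*factorial(k). ✓
Evaluate s at k=11 and k=3: 79833600 and 12; difference 79833588.

Σ = 79833588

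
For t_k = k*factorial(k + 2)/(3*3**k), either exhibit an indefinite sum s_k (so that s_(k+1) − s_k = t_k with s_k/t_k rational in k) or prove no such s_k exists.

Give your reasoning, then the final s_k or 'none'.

Step 1: r(k) = (k + 1)*(k + 3)/(3*k).
A = k/3 + 1, B = 1, C = k.
f must satisfy (k/3 + 1)·f(k+1) − (1)·f(k) = k.
Degrees (1,0,1) ⇒ d ≤ 0.
A polynomial solution: f(k) = 3.
R(k) = B(k−1)·f(k)/C(k) = 3/k; s_k = R·t_k = factorial(k + 2)/3**k.
Δs = k*factorial(k + 2)/(3*3**k), as required.

s_k = factorial(k + 2)/3**k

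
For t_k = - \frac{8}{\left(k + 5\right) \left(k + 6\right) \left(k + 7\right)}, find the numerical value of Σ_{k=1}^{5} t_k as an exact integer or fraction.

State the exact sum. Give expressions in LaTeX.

Ratio r(k) = (k + 5)/(k + 8).
Factor: A=k + 5; B=k + 8; C=1.
Need (k + 5)·f(k+1) − (k + 7)·f(k) = 1.
From deg A=1, deg B=1, deg C=0: d=2.
A polynomial solution: f(k) = k*(k + 11)/60.
So s_k = (B(k−1)f/C)·t_k = (k*(k + 7)*(k + 11)/60)·t_k = 2*k*(-k - 11)/(15*(k + 5)*(k + 6)).
Δs = -8/(k**3 + 18*k**2 + 107*k + 210), as required.
Evaluate s at k=6 and k=1: -17/165 and -4/105; difference -5/77.

Σ = -5/77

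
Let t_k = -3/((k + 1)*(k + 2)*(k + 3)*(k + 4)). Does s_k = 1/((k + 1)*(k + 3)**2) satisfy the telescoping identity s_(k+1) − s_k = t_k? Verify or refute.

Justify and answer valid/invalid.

s_(k+1) = 1/((k + 2)*(k + 4)**2)
s_(k+1) − s_k = 1/((k + 2)*(k + 4)**2) - 1/((k + 1)*(k + 3)**2)
(s_(k+1) − s_k) − t_k = (4*k + 13)/(k**6 + 17*k**5 + 117*k**4 + 415*k**3 + 794*k**2 + 768*k + 288)

Invalid: residual (4*k + 13)/(k**6 + 17*k**5 + 117*k**4 + 415*k**3 + 794*k**2 + 768*k + 288) ≠ 0.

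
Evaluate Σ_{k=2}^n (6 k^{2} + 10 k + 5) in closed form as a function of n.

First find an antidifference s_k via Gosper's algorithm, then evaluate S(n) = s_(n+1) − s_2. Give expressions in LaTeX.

S(n) = 2 n^{3} + 8 n^{2} + 11 n - 21

Step 1: r(k) = (6*k**2 + 22*k + 21)/(6*k**2 + 10*k + 5).
A = 1, B = 1, C = k**2 + 5*k/3 + 5/6.
Key eq: (1)·f(k+1) = (1)·f(k) + (k**2 + 5*k/3 + 5/6).
Degrees (0,0,2) ⇒ d ≤ 3.
Solving with deg f ≤ 3: f(k) = k*(2*k**2 + 2*k + 1)/6.
Get s_k = R·t_k = k*(2*k**2 + 2*k + 1) with R(k) = B(k−1)f(k)/C(k) = k*(2*k**2 + 2*k + 1)/(6*k**2 + 10*k + 5).
Check: Δs_k = 6*k**2 + 10*k + 5. ✓
Evaluate: s_(n+1) = 2*n**3 + 8*n**2 + 11*n + 5; subtract s_(2) = 26 ⇒ S(n) = 2*n**3 + 8*n**2 + 11*n - 21.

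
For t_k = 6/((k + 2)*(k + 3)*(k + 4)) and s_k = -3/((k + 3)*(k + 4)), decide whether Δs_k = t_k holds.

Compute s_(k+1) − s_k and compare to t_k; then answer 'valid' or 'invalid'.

s_(k+1) = -3/((k + 4)*(k + 5))
s_(k+1) − s_k = 6/(k**3 + 12*k**2 + 47*k + 60)
(s_(k+1) − s_k) − t_k = -18/(k**4 + 14*k**3 + 71*k**2 + 154*k + 120)

Invalid: residual -18/(k**4 + 14*k**3 + 71*k**2 + 154*k + 120) ≠ 0.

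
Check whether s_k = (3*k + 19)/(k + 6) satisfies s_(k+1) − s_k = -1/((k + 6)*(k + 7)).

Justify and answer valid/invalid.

s_(k+1) = (3*k + 22)/(k + 7)
s_(k+1) − s_k = -1/(k**2 + 13*k + 42)
(s_(k+1) − s_k) − t_k = 0

Valid — Δs_k = t_k.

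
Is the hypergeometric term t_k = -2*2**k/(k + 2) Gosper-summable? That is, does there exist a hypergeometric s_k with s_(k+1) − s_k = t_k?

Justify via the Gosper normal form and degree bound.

No. Not Gosper-summable.

Compute t_(k+1)/t_k: get 2*(k + 2)/(k + 3).
Factor: A=2*k + 4; B=k + 3; C=1.
Key eq: (2*k + 4)·f(k+1) = (k + 2)·f(k) + (1).
Degrees (1,1,0) ⇒ d ≤ -1.
Negative degree bound (-1): no f exists, t_k not Gosper-summable.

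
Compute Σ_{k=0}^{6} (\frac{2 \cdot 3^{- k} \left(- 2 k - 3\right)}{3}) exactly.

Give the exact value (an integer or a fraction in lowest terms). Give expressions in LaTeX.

Σ = -970/243

Ratio r(k) = (2*k + 5)/(3*(2*k + 3)).
A = 1/3, B = 1, C = k + 3/2.
Key eq: (1/3)·f(k+1) = (1)·f(k) + (k + 3/2).
deg f ≤ 1 (via 0,0,1).
A polynomial solution: f(k) = -3*(k + 2)/2.
Get s_k = R·t_k = 2*(k + 2)/3**k with R(k) = B(k−1)f(k)/C(k) = -3*(k + 2)/(2*k + 3).
s_(k+1) − s_k = 2*(-2*k - 3)/(3*3**k) = t_k.
Evaluate s at k=7 and k=0: 2/243 and 4; difference -970/243.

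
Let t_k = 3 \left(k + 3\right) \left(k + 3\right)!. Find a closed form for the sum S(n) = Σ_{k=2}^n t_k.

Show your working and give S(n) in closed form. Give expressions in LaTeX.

The ratio is (k + 4)**2/(k + 3).
Factor: A=k + 4; B=1; C=k + 3.
Need (k + 4)·f(k+1) − (1)·f(k) = k + 3.
deg f ≤ 0 (via 1,0,1).
A polynomial solution: f(k) = 1.
Get s_k = R·t_k = 3*factorial(k + 3) with R(k) = B(k−1)f(k)/C(k) = 1/(k + 3).
Verify: 3*(k + 3)*factorial(k + 3) matches t_k.
Evaluate: s_(n+1) = 3*factorial(n + 4); subtract s_(2) = 360 ⇒ S(n) = 3*factorial(n + 4) - 360.

S(n) = 3 \left(n + 4\right)! - 360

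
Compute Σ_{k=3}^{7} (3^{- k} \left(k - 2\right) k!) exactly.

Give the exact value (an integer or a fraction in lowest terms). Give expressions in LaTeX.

Σ = 4318/243

Ratio r(k) = (k**2 - 1)/(3*(k - 2)).
Take A(k)=k/3 + 1/3, B(k)=1, C(k)=k - 2.
f must satisfy (k/3 + 1/3)·f(k+1) − (1)·f(k) = k - 2.
deg f ≤ 0 (via 1,0,1).
A polynomial solution: f(k) = 3.
Certificate R = B(k−1)f/C = 3/(k - 2) gives s_k = 3**(1 - k)*factorial(k).
Verify: (k - 2)*factorial(k)/3**k matches t_k.
Σ_(k=3)^(7) t_k = s_(8) − s_(3) = 4480/243 − (2/3) = 4318/243.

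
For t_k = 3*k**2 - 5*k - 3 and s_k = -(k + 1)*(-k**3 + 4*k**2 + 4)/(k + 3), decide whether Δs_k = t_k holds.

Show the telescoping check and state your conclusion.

Invalid: residual 2*(-2*k**3 - 8*k**2 + 18*k + 5)/(k**2 + 7*k + 12) ≠ 0.

s_(k+1) = (k**4 + k**3 - 7*k**2 - 17*k - 14)/(k + 4)
s_(k+1) − s_k = (3*k**4 + 12*k**3 - 18*k**2 - 45*k - 26)/(k**2 + 7*k + 12)
(s_(k+1) − s_k) − t_k = 2*(-2*k**3 - 8*k**2 + 18*k + 5)/(k**2 + 7*k + 12)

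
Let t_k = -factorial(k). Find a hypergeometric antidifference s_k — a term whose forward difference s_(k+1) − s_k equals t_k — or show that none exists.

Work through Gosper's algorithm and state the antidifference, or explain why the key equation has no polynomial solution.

not Gosper-summable; s_k does not exist

Compute t_(k+1)/t_k: get k + 1.
So A=k + 1 and B=1, with C=1.
f must satisfy (k + 1)·f(k+1) − (1)·f(k) = 1.
Degrees (1,0,0) ⇒ d ≤ -1.
Bound -1 < 0, so the key equation has no polynomial solution.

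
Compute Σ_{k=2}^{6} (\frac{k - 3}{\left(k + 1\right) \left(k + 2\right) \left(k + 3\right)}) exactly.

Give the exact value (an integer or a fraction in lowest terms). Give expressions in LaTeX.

Σ = 0

t_(k+1)/t_k = (k - 2)*(k + 1)/((k - 3)*(k + 4)).
A = k + 1, B = k + 4, C = k - 3.
Key eq: (k + 1)·f(k+1) = (k + 3)·f(k) + (k - 3).
deg f ≤ 2 (via 1,1,1).
Solve for f: f(k) = -k*(k + 5)/2 (degree 2 ≤ 2).
So s_k = (B(k−1)f/C)·t_k = (-k*(k + 3)*(k + 5)/(2*(k - 3)))·t_k = k*(-k - 5)/(2*(k + 1)*(k + 2)).
Δs = (k - 3)/(k**3 + 6*k**2 + 11*k + 6), as required.
Telescoping: Σ = s_(7) − s_(2) = -7/12 − (-7/12) = 0.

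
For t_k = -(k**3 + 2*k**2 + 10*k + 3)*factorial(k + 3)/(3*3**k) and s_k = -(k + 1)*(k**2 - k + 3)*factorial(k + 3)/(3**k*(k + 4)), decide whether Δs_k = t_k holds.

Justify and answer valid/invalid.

s_(k+1) = -(k + 2)*(k**2 + k + 3)*factorial(k + 4)/(3*3**k*(k + 5))
s_(k+1) − s_k = -(k**5 + 8*k**4 + 30*k**3 + 88*k**2 + 89*k + 51)*factorial(k + 3)/(3*3**k*(k + 4)*(k + 5))
(s_(k+1) − s_k) − t_k = (k**4 + 6*k**3 + 15*k**2 + 46*k + 3)*factorial(k + 3)/(3**k*(k + 4)*(k + 5))

Invalid: residual (k**4 + 6*k**3 + 15*k**2 + 46*k + 3)*factorial(k + 3)/(3**k*(k + 4)*(k + 5)) ≠ 0.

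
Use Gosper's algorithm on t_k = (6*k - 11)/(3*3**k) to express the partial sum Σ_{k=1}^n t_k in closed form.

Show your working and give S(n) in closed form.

Ratio r(k) = (6*k - 5)/(3*(6*k - 11)).
Factor: A=1/3; B=1; C=k - 11/6.
Need (1/3)·f(k+1) − (1)·f(k) = k - 11/6.
d = 1 from the (0,0,1) case.
A polynomial solution: f(k) = -(3*k - 4)/2.
Then R = B(k−1)f/C = -3*(3*k - 4)/(6*k - 11), so s_k = R(k)·t_k = (4 - 3*k)/3**k.
Check: Δs_k = (6*k - 11)/(3*3**k). ✓
s_(n+1) = 3**(-n - 1)*(1 - 3*n) and s_(1) = 1/3, so S(n) = 3**(-n - 1)*(-3**n - 3*n + 1).

S(n) = 3**(-n - 1)*(-3**n - 3*n + 1)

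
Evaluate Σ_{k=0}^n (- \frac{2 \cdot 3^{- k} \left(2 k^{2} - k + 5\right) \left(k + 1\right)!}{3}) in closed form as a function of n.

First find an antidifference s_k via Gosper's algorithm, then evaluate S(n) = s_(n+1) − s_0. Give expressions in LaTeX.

S(n) = - \frac{3^{- n} \left(6 \cdot 3^{n} + 4 n^{3} n! + 14 n^{2} n! + 14 n n! + 4 n!\right)}{3}

Ratio r(k) = (k + 2)*(-k + 2*(k + 1)**2 + 4)/(3*(2*k**2 - k + 5)).
Gosper form: A/B · C(k+1)/C(k) with A=k/3 + 2/3, B=1, C=k**2 - k/2 + 5/2.
Key eq: (k/3 + 2/3)·f(k+1) = (1)·f(k) + (k**2 - k/2 + 5/2).
Degrees (1,0,2) ⇒ d ≤ 1.
A polynomial solution: f(k) = 3*(2*k - 1)/2.
Get s_k = R·t_k = -2*(2*k - 1)*factorial(k + 1)/3**k with R(k) = B(k−1)f(k)/C(k) = 3*(2*k - 1)/(2*k**2 - k + 5).
Check: Δs_k = -2*(2*k**2 - k + 5)*factorial(k + 1)/(3*3**k). ✓
s_(n+1) = -2*3**(-n - 1)*(2*n + 1)*factorial(n + 2) and s_(0) = 2, so S(n) = -(6*3**n + 4*n**3*factorial(n) + 14*n**2*factorial(n) + 14*n*factorial(n) + 4*factorial(n))/(3*3**n).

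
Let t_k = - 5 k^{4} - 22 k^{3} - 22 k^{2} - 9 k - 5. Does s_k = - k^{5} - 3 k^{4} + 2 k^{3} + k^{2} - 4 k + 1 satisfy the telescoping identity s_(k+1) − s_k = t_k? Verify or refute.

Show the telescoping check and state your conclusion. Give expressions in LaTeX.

valid; difference matches t_k

s_(k+1) = -k**5 - 8*k**4 - 20*k**3 - 21*k**2 - 13*k - 4
s_(k+1) − s_k = -5*k**4 - 22*k**3 - 22*k**2 - 9*k - 5
(s_(k+1) − s_k) − t_k = 0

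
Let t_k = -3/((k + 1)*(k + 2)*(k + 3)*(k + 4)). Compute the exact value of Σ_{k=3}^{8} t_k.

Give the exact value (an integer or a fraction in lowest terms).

Ratio r(k) = (k + 1)/(k + 5).
So A=k + 1 and B=k + 5, with C=1.
Set up (k + 1)·f(k+1) − (k + 4)·f(k) − (1) = 0.
From deg A=1, deg B=1, deg C=0: d=3.
Solving with deg f ≤ 3: f(k) = k*(k**2 + 6*k + 11)/18.
Get s_k = R·t_k = k*(-k**2 - 6*k - 11)/(6*(k + 1)*(k + 2)*(k + 3)) with R(k) = B(k−1)f(k)/C(k) = k*(k + 4)*(k**2 + 6*k + 11)/18.
Δs = -3/(k**4 + 10*k**3 + 35*k**2 + 50*k + 24), as required.
Sum = s_(9) − s_(3); s_(9) = -73/440, s_(3) = -19/120 ⇒ -1/132.

Σ = -1/132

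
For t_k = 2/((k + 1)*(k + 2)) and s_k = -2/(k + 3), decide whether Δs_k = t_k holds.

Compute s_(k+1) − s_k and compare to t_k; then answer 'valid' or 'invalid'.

s_(k+1) = -2/(k + 4)
s_(k+1) − s_k = 2/((k + 3)*(k + 4))
(s_(k+1) − s_k) − t_k = 4*(-2*k - 5)/(k**4 + 10*k**3 + 35*k**2 + 50*k + 24)

Invalid: residual 4*(-2*k - 5)/(k**4 + 10*k**3 + 35*k**2 + 50*k + 24) ≠ 0.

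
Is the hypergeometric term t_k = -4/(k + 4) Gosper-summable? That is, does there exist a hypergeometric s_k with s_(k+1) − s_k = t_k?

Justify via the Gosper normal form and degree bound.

No — the linear system for f has no solution.

r(k) = (k + 4)/(k + 5) after simplifying.
A = k + 4, B = k + 5, C = 1.
Need (k + 4)·f(k+1) − (k + 4)·f(k) = 1.
deg f ≤ 0 (via 1,1,0).
Write f(k) = c0. Then LHS − RHS = -1, requiring -1 = 0: contradictory. No certificate.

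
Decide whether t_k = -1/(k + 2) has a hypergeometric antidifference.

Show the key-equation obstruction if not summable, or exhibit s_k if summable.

Compute t_(k+1)/t_k: get (k + 2)/(k + 3).
A = k + 2, B = k + 3, C = 1.
f must satisfy (k + 2)·f(k+1) − (k + 2)·f(k) = 1.
Degrees (1,1,0) ⇒ d ≤ 0.
Write f(k) = c0. Then LHS − RHS = -1, requiring -1 = 0: contradictory. No certificate.

No; the coefficient equations for f are inconsistent.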